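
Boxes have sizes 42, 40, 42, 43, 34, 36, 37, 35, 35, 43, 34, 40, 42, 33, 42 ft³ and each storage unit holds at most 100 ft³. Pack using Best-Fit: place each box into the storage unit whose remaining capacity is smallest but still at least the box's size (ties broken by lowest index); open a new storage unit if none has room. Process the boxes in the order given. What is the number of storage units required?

8 storage units

storage unit 1: place 42 ft³, 58 ft³ left
storage unit 1: place 40 ft³, 18 ft³ left
storage unit 2: place 42 ft³, 58 ft³ left
storage unit 2: place 43 ft³, 15 ft³ left
storage unit 3: place 34 ft³, 66 ft³ left
storage unit 3: place 36 ft³, 30 ft³ left
storage unit 4: place 37 ft³, 63 ft³ left
storage unit 4: place 35 ft³, 28 ft³ left
storage unit 5: place 35 ft³, 65 ft³ left
storage unit 5: place 43 ft³, 22 ft³ left
storage unit 6: place 34 ft³, 66 ft³ left
storage unit 6: place 40 ft³, 26 ft³ left
storage unit 7: place 42 ft³, 58 ft³ left
storage unit 7: place 33 ft³, 25 ft³ left
storage unit 8: place 42 ft³, 58 ft³ left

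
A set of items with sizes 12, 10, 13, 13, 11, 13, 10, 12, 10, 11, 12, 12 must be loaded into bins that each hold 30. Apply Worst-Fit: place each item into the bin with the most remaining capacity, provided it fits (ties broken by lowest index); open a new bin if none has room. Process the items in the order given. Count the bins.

6

bin 1: place 12, 18 left
bin 1: place 10, 8 left
bin 2: place 13, 17 left
bin 2: place 13, 4 left
bin 3: place 11, 19 left
bin 3: place 13, 6 left
bin 4: place 10, 20 left
bin 4: place 12, 8 left
bin 5: place 10, 20 left
bin 5: place 11, 9 left
bin 6: place 12, 18 left
bin 6: place 12, 6 left
Final bins: [12,10] [13,13] [11,13] [10,12] [10,11] [12,12].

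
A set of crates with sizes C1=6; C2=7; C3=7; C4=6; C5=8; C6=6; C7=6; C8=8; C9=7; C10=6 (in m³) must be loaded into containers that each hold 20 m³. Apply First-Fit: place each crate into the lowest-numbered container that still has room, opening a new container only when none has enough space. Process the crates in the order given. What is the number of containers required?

Put C1 (6 m³) in container 1; 14 m³ remain.
Put C2 (7 m³) in container 1; 7 m³ remain.
Put C3 (7 m³) in container 1; 0 m³ remain.
Put C4 (6 m³) in container 2; 14 m³ remain.
Put C5 (8 m³) in container 2; 6 m³ remain.
Put C6 (6 m³) in container 2; 0 m³ remain.
Put C7 (6 m³) in container 3; 14 m³ remain.
Put C8 (8 m³) in container 3; 6 m³ remain.
Put C9 (7 m³) in container 4; 13 m³ remain.
Put C10 (6 m³) in container 3; 0 m³ remain.
Final containers: [6,7,7] [6,8,6] [6,8,6] [7].

4 containers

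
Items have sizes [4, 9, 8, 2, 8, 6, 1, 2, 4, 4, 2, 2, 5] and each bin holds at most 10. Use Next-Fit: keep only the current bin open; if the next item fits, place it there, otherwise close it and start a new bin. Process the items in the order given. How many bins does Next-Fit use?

Put 4 in bin 1; 6 remain.
Put 9 in bin 2; 1 remain.
Put 8 in bin 3; 2 remain.
Put 2 in bin 3; 0 remain.
Put 8 in bin 4; 2 remain.
Put 6 in bin 5; 4 remain.
Put 1 in bin 5; 3 remain.
Put 2 in bin 5; 1 remain.
Put 4 in bin 6; 6 remain.
Put 4 in bin 6; 2 remain.
Put 2 in bin 6; 0 remain.
Put 2 in bin 7; 8 remain.
Put 5 in bin 7; 3 remain.
Final bins: [4] [9] [8,2] [8] [6,1,2] [4,4,2] [2,5].

7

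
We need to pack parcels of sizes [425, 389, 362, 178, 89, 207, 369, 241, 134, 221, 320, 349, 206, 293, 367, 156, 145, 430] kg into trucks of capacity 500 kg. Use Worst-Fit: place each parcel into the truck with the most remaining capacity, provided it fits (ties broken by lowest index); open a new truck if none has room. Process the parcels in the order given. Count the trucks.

truck 1: place 425 kg, 75 kg left
truck 2: place 389 kg, 111 kg left
truck 3: place 362 kg, 138 kg left
truck 4: place 178 kg, 322 kg left
truck 4: place 89 kg, 233 kg left
truck 4: place 207 kg, 26 kg left
truck 5: place 369 kg, 131 kg left
truck 6: place 241 kg, 259 kg left
truck 6: place 134 kg, 125 kg left
truck 7: place 221 kg, 279 kg left
truck 8: place 320 kg, 180 kg left
truck 9: place 349 kg, 151 kg left
truck 7: place 206 kg, 73 kg left
truck 10: place 293 kg, 207 kg left
truck 11: place 367 kg, 133 kg left
truck 10: place 156 kg, 51 kg left
truck 8: place 145 kg, 35 kg left
truck 12: place 430 kg, 70 kg left

12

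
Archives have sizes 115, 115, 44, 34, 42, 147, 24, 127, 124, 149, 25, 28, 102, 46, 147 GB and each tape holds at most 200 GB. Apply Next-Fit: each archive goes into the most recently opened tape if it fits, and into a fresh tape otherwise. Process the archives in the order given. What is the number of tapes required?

8

Put 115 GB in tape 1; 85 GB remain.
Put 115 GB in tape 2; 85 GB remain.
Put 44 GB in tape 2; 41 GB remain.
Put 34 GB in tape 2; 7 GB remain.
Put 42 GB in tape 3; 158 GB remain.
Put 147 GB in tape 3; 11 GB remain.
Put 24 GB in tape 4; 176 GB remain.
Put 127 GB in tape 4; 49 GB remain.
Put 124 GB in tape 5; 76 GB remain.
Put 149 GB in tape 6; 51 GB remain.
Put 25 GB in tape 6; 26 GB remain.
Put 28 GB in tape 7; 172 GB remain.
Put 102 GB in tape 7; 70 GB remain.
Put 46 GB in tape 7; 24 GB remain.
Put 147 GB in tape 8; 53 GB remain.
Final tapes: [115] [115,44,34] [42,147] [24,127] [124] [149,25] [28,102,46] [147].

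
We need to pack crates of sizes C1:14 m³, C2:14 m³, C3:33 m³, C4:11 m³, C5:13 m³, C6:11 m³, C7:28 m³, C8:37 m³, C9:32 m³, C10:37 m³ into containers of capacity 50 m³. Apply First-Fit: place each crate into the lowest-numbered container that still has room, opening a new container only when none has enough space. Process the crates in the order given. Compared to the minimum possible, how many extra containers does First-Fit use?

1

First-Fit: [14,14,11,11] [33,13] [28] [37] [32] [37] → 6 containers.
Total size 230 m³; any packing needs at least ⌈230/50⌉ = 5 containers.
An optimal packing achieves that bound: [37,13] [37,11] [33,14] [32,14] [28,11] → 5 containers.
Excess: 6 − 5 = 1.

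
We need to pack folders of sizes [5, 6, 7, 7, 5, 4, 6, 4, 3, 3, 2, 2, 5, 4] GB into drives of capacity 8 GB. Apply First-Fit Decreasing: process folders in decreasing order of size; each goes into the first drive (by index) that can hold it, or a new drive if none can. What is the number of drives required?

Sorted descending: 7, 7, 6, 6, 5, 5, 5, 4, 4, 4, 3, 3, 2, 2.
Put 7 GB in drive 1; 1 GB remain.
Put 7 GB in drive 2; 1 GB remain.
Put 6 GB in drive 3; 2 GB remain.
Put 6 GB in drive 4; 2 GB remain.
Put 5 GB in drive 5; 3 GB remain.
Put 5 GB in drive 6; 3 GB remain.
Put 5 GB in drive 7; 3 GB remain.
Put 4 GB in drive 8; 4 GB remain.
Put 4 GB in drive 8; 0 GB remain.
Put 4 GB in drive 9; 4 GB remain.
Put 3 GB in drive 5; 0 GB remain.
Put 3 GB in drive 6; 0 GB remain.
Put 2 GB in drive 3; 0 GB remain.
Put 2 GB in drive 4; 0 GB remain.

9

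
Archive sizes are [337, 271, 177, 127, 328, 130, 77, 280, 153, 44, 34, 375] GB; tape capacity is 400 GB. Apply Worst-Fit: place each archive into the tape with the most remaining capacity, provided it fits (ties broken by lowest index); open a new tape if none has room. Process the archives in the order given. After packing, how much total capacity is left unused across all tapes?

337 GB → tape 1 (remaining 63 GB)
271 GB → tape 2 (remaining 129 GB)
177 GB → tape 3 (remaining 223 GB)
127 GB → tape 3 (remaining 96 GB)
328 GB → tape 4 (remaining 72 GB)
130 GB → tape 5 (remaining 270 GB)
77 GB → tape 5 (remaining 193 GB)
280 GB → tape 6 (remaining 120 GB)
153 GB → tape 5 (remaining 40 GB)
44 GB → tape 2 (remaining 85 GB)
34 GB → tape 6 (remaining 86 GB)
375 GB → tape 7 (remaining 25 GB)
7 tapes × 400 GB = 2800 GB; used 2333 GB; unused 467 GB.

467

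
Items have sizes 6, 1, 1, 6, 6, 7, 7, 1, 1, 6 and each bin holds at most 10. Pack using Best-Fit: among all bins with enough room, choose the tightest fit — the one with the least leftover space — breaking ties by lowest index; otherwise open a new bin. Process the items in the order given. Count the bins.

6

Put 6 in bin 1; 4 remain.
Put 1 in bin 1; 3 remain.
Put 1 in bin 1; 2 remain.
Put 6 in bin 2; 4 remain.
Put 6 in bin 3; 4 remain.
Put 7 in bin 4; 3 remain.
Put 7 in bin 5; 3 remain.
Put 1 in bin 1; 1 remain.
Put 1 in bin 1; 0 remain.
Put 6 in bin 6; 4 remain.
Final bins: [6,1,1,1,1] [6] [6] [7] [7] [6].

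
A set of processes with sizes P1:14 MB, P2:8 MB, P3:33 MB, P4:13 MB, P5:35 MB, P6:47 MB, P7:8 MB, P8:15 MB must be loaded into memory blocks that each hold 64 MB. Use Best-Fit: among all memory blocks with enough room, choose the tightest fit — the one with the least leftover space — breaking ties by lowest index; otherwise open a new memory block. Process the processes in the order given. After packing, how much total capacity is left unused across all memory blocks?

19

Put P1 (14 MB) in memory block 1; 50 MB remain.
Put P2 (8 MB) in memory block 1; 42 MB remain.
Put P3 (33 MB) in memory block 1; 9 MB remain.
Put P4 (13 MB) in memory block 2; 51 MB remain.
Put P5 (35 MB) in memory block 2; 16 MB remain.
Put P6 (47 MB) in memory block 3; 17 MB remain.
Put P7 (8 MB) in memory block 1; 1 MB remain.
Put P8 (15 MB) in memory block 2; 1 MB remain.
3 memory blocks × 64 MB = 192 MB; used 173 MB; unused 19 MB.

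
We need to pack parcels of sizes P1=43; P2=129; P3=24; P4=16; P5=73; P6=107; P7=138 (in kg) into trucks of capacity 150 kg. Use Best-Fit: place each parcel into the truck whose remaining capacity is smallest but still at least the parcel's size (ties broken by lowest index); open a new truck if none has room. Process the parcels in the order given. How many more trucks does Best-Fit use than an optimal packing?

0

Best-Fit: [43,24,73] [129,16] [107] [138] → 4 trucks.
Total size 530 kg; any packing needs at least ⌈530/150⌉ = 4 trucks.
So 4 is already optimal.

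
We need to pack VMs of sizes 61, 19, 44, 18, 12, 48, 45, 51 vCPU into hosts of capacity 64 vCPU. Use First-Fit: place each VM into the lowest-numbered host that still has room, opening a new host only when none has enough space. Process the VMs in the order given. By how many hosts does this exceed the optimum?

First-Fit: [61] [19,44] [18,12] [48] [45] [51] → 6 hosts.
Total size 298 vCPU; any packing needs at least ⌈298/64⌉ = 5 hosts.
An optimal packing achieves that bound: [61] [51,12] [48] [45,19] [44,18] → 5 hosts.
Excess: 6 − 5 = 1.

1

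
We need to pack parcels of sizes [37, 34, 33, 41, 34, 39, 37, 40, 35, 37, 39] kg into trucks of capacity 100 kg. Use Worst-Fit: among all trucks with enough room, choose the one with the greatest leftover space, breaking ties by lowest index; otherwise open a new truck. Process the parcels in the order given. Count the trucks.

truck 1: place 37 kg, 63 kg left
truck 1: place 34 kg, 29 kg left
truck 2: place 33 kg, 67 kg left
truck 2: place 41 kg, 26 kg left
truck 3: place 34 kg, 66 kg left
truck 3: place 39 kg, 27 kg left
truck 4: place 37 kg, 63 kg left
truck 4: place 40 kg, 23 kg left
truck 5: place 35 kg, 65 kg left
truck 5: place 37 kg, 28 kg left
truck 6: place 39 kg, 61 kg left

6 trucks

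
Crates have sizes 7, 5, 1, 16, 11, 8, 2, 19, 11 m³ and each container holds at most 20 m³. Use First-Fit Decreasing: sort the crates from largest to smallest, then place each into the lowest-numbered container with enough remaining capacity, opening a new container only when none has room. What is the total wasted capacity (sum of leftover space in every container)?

Sorted descending: 19, 16, 11, 11, 8, 7, 5, 2, 1.
Put 19 m³ in container 1; 1 m³ remain.
Put 16 m³ in container 2; 4 m³ remain.
Put 11 m³ in container 3; 9 m³ remain.
Put 11 m³ in container 4; 9 m³ remain.
Put 8 m³ in container 3; 1 m³ remain.
Put 7 m³ in container 4; 2 m³ remain.
Put 5 m³ in container 5; 15 m³ remain.
Put 2 m³ in container 2; 2 m³ remain.
Put 1 m³ in container 1; 0 m³ remain.
5 containers × 20 m³ = 100 m³; used 80 m³; unused 20 m³.

20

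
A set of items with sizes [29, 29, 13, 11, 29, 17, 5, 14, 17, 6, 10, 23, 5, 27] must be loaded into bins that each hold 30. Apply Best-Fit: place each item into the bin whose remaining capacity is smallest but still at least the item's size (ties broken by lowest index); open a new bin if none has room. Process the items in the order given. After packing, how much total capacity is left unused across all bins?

35

29 → bin 1 (remaining 1)
29 → bin 2 (remaining 1)
13 → bin 3 (remaining 17)
11 → bin 3 (remaining 6)
29 → bin 4 (remaining 1)
17 → bin 5 (remaining 13)
5 → bin 3 (remaining 1)
14 → bin 6 (remaining 16)
17 → bin 7 (remaining 13)
6 → bin 5 (remaining 7)
10 → bin 7 (remaining 3)
23 → bin 8 (remaining 7)
5 → bin 5 (remaining 2)
27 → bin 9 (remaining 3)
9 bins × 30 = 270; used 235; unused 35.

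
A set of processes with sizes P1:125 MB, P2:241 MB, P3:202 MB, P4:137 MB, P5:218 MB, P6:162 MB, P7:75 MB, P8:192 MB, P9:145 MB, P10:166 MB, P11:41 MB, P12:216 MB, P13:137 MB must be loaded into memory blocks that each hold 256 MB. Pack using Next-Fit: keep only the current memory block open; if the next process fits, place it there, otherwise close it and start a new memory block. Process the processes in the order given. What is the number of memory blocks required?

11

P1 (125 MB) → memory block 1 (remaining 131 MB)
P2 (241 MB) → memory block 2 (remaining 15 MB)
P3 (202 MB) → memory block 3 (remaining 54 MB)
P4 (137 MB) → memory block 4 (remaining 119 MB)
P5 (218 MB) → memory block 5 (remaining 38 MB)
P6 (162 MB) → memory block 6 (remaining 94 MB)
P7 (75 MB) → memory block 6 (remaining 19 MB)
P8 (192 MB) → memory block 7 (remaining 64 MB)
P9 (145 MB) → memory block 8 (remaining 111 MB)
P10 (166 MB) → memory block 9 (remaining 90 MB)
P11 (41 MB) → memory block 9 (remaining 49 MB)
P12 (216 MB) → memory block 10 (remaining 40 MB)
P13 (137 MB) → memory block 11 (remaining 119 MB)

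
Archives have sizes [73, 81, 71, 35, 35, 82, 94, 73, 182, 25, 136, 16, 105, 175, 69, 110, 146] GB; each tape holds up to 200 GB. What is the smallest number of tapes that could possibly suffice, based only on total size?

Total size = 73 + 81 + 71 + 35 + 35 + 82 + 94 + 73 + 182 + 25 + 136 + 16 + 105 + 175 + 69 + 110 + 146 = 1508 GB.
⌈1508 / 200⌉ = 8.

8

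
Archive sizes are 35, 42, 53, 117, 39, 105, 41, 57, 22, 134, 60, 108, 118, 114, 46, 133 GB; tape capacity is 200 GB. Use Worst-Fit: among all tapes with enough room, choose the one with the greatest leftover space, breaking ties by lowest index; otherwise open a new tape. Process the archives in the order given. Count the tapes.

Put 35 GB in tape 1; 165 GB remain.
Put 42 GB in tape 1; 123 GB remain.
Put 53 GB in tape 1; 70 GB remain.
Put 117 GB in tape 2; 83 GB remain.
Put 39 GB in tape 2; 44 GB remain.
Put 105 GB in tape 3; 95 GB remain.
Put 41 GB in tape 3; 54 GB remain.
Put 57 GB in tape 1; 13 GB remain.
Put 22 GB in tape 3; 32 GB remain.
Put 134 GB in tape 4; 66 GB remain.
Put 60 GB in tape 4; 6 GB remain.
Put 108 GB in tape 5; 92 GB remain.
Put 118 GB in tape 6; 82 GB remain.
Put 114 GB in tape 7; 86 GB remain.
Put 46 GB in tape 5; 46 GB remain.
Put 133 GB in tape 8; 67 GB remain.

8 tapes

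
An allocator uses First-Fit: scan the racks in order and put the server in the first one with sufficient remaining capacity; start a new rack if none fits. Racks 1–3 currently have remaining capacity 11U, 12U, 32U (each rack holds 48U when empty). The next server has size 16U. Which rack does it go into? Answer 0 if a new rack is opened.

Racks with room: rack 3 (32U).
The first with room is rack 3.

3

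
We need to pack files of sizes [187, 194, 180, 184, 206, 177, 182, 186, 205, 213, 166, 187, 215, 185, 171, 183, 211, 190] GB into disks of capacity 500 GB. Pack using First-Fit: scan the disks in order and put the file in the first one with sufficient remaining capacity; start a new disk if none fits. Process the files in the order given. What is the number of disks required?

Put 187 GB in disk 1; 313 GB remain.
Put 194 GB in disk 1; 119 GB remain.
Put 180 GB in disk 2; 320 GB remain.
Put 184 GB in disk 2; 136 GB remain.
Put 206 GB in disk 3; 294 GB remain.
Put 177 GB in disk 3; 117 GB remain.
Put 182 GB in disk 4; 318 GB remain.
Put 186 GB in disk 4; 132 GB remain.
Put 205 GB in disk 5; 295 GB remain.
Put 213 GB in disk 5; 82 GB remain.
Put 166 GB in disk 6; 334 GB remain.
Put 187 GB in disk 6; 147 GB remain.
Put 215 GB in disk 7; 285 GB remain.
Put 185 GB in disk 7; 100 GB remain.
Put 171 GB in disk 8; 329 GB remain.
Put 183 GB in disk 8; 146 GB remain.
Put 211 GB in disk 9; 289 GB remain.
Put 190 GB in disk 9; 99 GB remain.

9 disks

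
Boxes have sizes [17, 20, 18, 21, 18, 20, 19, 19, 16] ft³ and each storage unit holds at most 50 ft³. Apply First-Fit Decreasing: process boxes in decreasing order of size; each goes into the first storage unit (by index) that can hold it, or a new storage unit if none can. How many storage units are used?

5 storage units

Sorted descending: 21, 20, 20, 19, 19, 18, 18, 17, 16.
Put 21 ft³ in storage unit 1; 29 ft³ remain.
Put 20 ft³ in storage unit 1; 9 ft³ remain.
Put 20 ft³ in storage unit 2; 30 ft³ remain.
Put 19 ft³ in storage unit 2; 11 ft³ remain.
Put 19 ft³ in storage unit 3; 31 ft³ remain.
Put 18 ft³ in storage unit 3; 13 ft³ remain.
Put 18 ft³ in storage unit 4; 32 ft³ remain.
Put 17 ft³ in storage unit 4; 15 ft³ remain.
Put 16 ft³ in storage unit 5; 34 ft³ remain.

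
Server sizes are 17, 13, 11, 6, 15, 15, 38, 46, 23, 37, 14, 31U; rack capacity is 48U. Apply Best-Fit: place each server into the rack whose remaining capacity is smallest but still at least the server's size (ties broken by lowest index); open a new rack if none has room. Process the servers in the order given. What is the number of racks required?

Put 17U in rack 1; 31U remain.
Put 13U in rack 1; 18U remain.
Put 11U in rack 1; 7U remain.
Put 6U in rack 1; 1U remain.
Put 15U in rack 2; 33U remain.
Put 15U in rack 2; 18U remain.
Put 38U in rack 3; 10U remain.
Put 46U in rack 4; 2U remain.
Put 23U in rack 5; 25U remain.
Put 37U in rack 6; 11U remain.
Put 14U in rack 2; 4U remain.
Put 31U in rack 7; 17U remain.

7 racks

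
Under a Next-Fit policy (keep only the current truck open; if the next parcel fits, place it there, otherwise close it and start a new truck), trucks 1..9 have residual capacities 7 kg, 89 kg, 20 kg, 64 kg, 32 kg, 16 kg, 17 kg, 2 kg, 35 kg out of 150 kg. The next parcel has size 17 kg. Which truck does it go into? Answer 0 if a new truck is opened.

9

Next-Fit only looks at truck 9, which has 35 kg free.
17 kg fits there.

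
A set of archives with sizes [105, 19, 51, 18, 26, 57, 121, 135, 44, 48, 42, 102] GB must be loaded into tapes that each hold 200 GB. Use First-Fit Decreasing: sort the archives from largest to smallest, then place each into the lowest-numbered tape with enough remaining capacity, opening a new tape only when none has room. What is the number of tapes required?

Sorted descending: 135, 121, 105, 102, 57, 51, 48, 44, 42, 26, 19, 18.
tape 1: place 135 GB, 65 GB left
tape 2: place 121 GB, 79 GB left
tape 3: place 105 GB, 95 GB left
tape 4: place 102 GB, 98 GB left
tape 1: place 57 GB, 8 GB left
tape 2: place 51 GB, 28 GB left
tape 3: place 48 GB, 47 GB left
tape 3: place 44 GB, 3 GB left
tape 4: place 42 GB, 56 GB left
tape 2: place 26 GB, 2 GB left
tape 4: place 19 GB, 37 GB left
tape 4: place 18 GB, 19 GB left

4 tapes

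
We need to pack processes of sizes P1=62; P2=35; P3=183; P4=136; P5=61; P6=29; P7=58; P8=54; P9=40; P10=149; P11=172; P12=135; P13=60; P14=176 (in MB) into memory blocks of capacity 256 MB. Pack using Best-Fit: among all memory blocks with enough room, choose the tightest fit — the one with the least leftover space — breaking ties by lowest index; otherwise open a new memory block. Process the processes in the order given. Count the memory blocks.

7

memory block 1: place P1 (62 MB), 194 MB left
memory block 1: place P2 (35 MB), 159 MB left
memory block 2: place P3 (183 MB), 73 MB left
memory block 1: place P4 (136 MB), 23 MB left
memory block 2: place P5 (61 MB), 12 MB left
memory block 3: place P6 (29 MB), 227 MB left
memory block 3: place P7 (58 MB), 169 MB left
memory block 3: place P8 (54 MB), 115 MB left
memory block 3: place P9 (40 MB), 75 MB left
memory block 4: place P10 (149 MB), 107 MB left
memory block 5: place P11 (172 MB), 84 MB left
memory block 6: place P12 (135 MB), 121 MB left
memory block 3: place P13 (60 MB), 15 MB left
memory block 7: place P14 (176 MB), 80 MB left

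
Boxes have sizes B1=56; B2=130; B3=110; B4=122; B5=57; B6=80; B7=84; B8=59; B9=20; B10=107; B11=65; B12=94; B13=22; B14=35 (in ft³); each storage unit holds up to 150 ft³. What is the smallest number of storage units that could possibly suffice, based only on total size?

Total size = 56 + 130 + 110 + 122 + 57 + 80 + 84 + 59 + 20 + 107 + 65 + 94 + 22 + 35 = 1041 ft³.
⌈1041 / 150⌉ = 7.

7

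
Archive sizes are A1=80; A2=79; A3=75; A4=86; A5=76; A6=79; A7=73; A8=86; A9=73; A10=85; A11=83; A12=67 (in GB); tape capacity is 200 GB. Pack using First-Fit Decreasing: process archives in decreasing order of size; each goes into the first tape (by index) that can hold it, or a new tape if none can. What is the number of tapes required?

6 tapes

Sorted descending: 86, 86, 85, 83, 80, 79, 79, 76, 75, 73, 73, 67.
86 GB → tape 1 (remaining 114 GB)
86 GB → tape 1 (remaining 28 GB)
85 GB → tape 2 (remaining 115 GB)
83 GB → tape 2 (remaining 32 GB)
80 GB → tape 3 (remaining 120 GB)
79 GB → tape 3 (remaining 41 GB)
79 GB → tape 4 (remaining 121 GB)
76 GB → tape 4 (remaining 45 GB)
75 GB → tape 5 (remaining 125 GB)
73 GB → tape 5 (remaining 52 GB)
73 GB → tape 6 (remaining 127 GB)
67 GB → tape 6 (remaining 60 GB)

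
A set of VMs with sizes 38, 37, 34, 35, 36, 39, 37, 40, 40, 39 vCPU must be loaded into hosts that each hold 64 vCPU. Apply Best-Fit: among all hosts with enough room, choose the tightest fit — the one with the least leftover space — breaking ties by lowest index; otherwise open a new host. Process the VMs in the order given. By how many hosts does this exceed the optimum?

0

Best-Fit: [38] [37] [34] [35] [36] [39] [37] [40] [40] [39] → 10 hosts.
10 VMs exceed 32 vCPU (half the capacity), and no two of those can share a host, so at least 10 hosts are needed.
So 10 is already optimal.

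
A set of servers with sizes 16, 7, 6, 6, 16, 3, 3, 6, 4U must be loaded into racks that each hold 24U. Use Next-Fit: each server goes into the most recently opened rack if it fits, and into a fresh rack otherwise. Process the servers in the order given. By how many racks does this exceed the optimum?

1

Next-Fit: [16,7] [6,6] [16,3,3] [6,4] → 4 racks.
Total size 67U; any packing needs at least ⌈67/24⌉ = 3 racks.
An optimal packing achieves that bound: [16,7] [16,6] [6,6,4,3,3] → 3 racks.
Excess: 4 − 3 = 1.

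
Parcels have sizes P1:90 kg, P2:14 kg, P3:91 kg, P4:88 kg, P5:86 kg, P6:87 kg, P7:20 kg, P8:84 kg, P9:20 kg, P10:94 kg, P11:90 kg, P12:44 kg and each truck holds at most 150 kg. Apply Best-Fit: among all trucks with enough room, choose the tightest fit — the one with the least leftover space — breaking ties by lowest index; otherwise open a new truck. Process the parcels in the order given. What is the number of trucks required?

truck 1: place P1 (90 kg), 60 kg left
truck 1: place P2 (14 kg), 46 kg left
truck 2: place P3 (91 kg), 59 kg left
truck 3: place P4 (88 kg), 62 kg left
truck 4: place P5 (86 kg), 64 kg left
truck 5: place P6 (87 kg), 63 kg left
truck 1: place P7 (20 kg), 26 kg left
truck 6: place P8 (84 kg), 66 kg left
truck 1: place P9 (20 kg), 6 kg left
truck 7: place P10 (94 kg), 56 kg left
truck 8: place P11 (90 kg), 60 kg left
truck 7: place P12 (44 kg), 12 kg left

8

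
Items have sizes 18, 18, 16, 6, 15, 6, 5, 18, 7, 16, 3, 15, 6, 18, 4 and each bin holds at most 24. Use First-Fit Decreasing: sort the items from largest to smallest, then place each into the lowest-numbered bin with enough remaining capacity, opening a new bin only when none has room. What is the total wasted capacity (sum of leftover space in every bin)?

Sorted descending: 18, 18, 18, 18, 16, 16, 15, 15, 7, 6, 6, 6, 5, 4, 3.
18 → bin 1 (remaining 6)
18 → bin 2 (remaining 6)
18 → bin 3 (remaining 6)
18 → bin 4 (remaining 6)
16 → bin 5 (remaining 8)
16 → bin 6 (remaining 8)
15 → bin 7 (remaining 9)
15 → bin 8 (remaining 9)
7 → bin 5 (remaining 1)
6 → bin 1 (remaining 0)
6 → bin 2 (remaining 0)
6 → bin 3 (remaining 0)
5 → bin 4 (remaining 1)
4 → bin 6 (remaining 4)
3 → bin 6 (remaining 1)
8 bins × 24 = 192; used 171; unused 21.

21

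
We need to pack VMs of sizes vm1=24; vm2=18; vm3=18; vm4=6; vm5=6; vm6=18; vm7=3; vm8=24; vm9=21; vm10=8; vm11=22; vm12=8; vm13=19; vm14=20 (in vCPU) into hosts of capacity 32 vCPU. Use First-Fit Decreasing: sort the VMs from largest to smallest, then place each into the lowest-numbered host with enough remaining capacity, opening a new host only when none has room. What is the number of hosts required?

9

Sorted descending: 24, 24, 22, 21, 20, 19, 18, 18, 18, 8, 8, 6, 6, 3.
24 vCPU → host 1 (remaining 8 vCPU)
24 vCPU → host 2 (remaining 8 vCPU)
22 vCPU → host 3 (remaining 10 vCPU)
21 vCPU → host 4 (remaining 11 vCPU)
20 vCPU → host 5 (remaining 12 vCPU)
19 vCPU → host 6 (remaining 13 vCPU)
18 vCPU → host 7 (remaining 14 vCPU)
18 vCPU → host 8 (remaining 14 vCPU)
18 vCPU → host 9 (remaining 14 vCPU)
8 vCPU → host 1 (remaining 0 vCPU)
8 vCPU → host 2 (remaining 0 vCPU)
6 vCPU → host 3 (remaining 4 vCPU)
6 vCPU → host 4 (remaining 5 vCPU)
3 vCPU → host 3 (remaining 1 vCPU)
Final hosts: [24,8] [24,8] [22,6,3] [21,6] [20] [19] [18] [18] [18].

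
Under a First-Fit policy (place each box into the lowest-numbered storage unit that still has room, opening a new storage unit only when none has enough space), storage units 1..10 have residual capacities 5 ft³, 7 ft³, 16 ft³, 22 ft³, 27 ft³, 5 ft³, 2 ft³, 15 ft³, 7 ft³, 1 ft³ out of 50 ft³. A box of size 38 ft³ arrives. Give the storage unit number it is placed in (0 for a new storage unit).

No storage unit has ≥ 38 ft³ free, so a new storage unit is opened.

0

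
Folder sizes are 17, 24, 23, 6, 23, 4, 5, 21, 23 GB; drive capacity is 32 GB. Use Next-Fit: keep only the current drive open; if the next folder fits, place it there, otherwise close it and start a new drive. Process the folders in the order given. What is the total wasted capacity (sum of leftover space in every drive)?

drive 1: place 17 GB, 15 GB left
drive 2: place 24 GB, 8 GB left
drive 3: place 23 GB, 9 GB left
drive 3: place 6 GB, 3 GB left
drive 4: place 23 GB, 9 GB left
drive 4: place 4 GB, 5 GB left
drive 4: place 5 GB, 0 GB left
drive 5: place 21 GB, 11 GB left
drive 6: place 23 GB, 9 GB left
6 drives × 32 GB = 192 GB; used 146 GB; unused 46 GB.

46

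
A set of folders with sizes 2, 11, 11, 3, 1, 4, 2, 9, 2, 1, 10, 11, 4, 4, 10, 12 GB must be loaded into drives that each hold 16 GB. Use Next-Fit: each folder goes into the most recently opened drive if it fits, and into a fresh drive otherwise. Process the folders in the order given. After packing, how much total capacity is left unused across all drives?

15

2 GB → drive 1 (remaining 14 GB)
11 GB → drive 1 (remaining 3 GB)
11 GB → drive 2 (remaining 5 GB)
3 GB → drive 2 (remaining 2 GB)
1 GB → drive 2 (remaining 1 GB)
4 GB → drive 3 (remaining 12 GB)
2 GB → drive 3 (remaining 10 GB)
9 GB → drive 3 (remaining 1 GB)
2 GB → drive 4 (remaining 14 GB)
1 GB → drive 4 (remaining 13 GB)
10 GB → drive 4 (remaining 3 GB)
11 GB → drive 5 (remaining 5 GB)
4 GB → drive 5 (remaining 1 GB)
4 GB → drive 6 (remaining 12 GB)
10 GB → drive 6 (remaining 2 GB)
12 GB → drive 7 (remaining 4 GB)
7 drives × 16 GB = 112 GB; used 97 GB; unused 15 GB.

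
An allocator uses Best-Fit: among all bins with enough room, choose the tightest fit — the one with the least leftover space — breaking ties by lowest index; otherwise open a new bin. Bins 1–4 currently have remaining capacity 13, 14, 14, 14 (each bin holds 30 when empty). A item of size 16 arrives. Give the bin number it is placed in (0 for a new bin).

0

No bin has ≥ 16 free, so a new bin is opened.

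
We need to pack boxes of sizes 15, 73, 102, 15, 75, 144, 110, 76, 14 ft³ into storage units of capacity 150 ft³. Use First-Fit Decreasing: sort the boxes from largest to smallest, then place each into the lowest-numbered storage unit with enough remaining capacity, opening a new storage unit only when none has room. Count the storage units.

Sorted descending: 144, 110, 102, 76, 75, 73, 15, 15, 14.
144 ft³ → storage unit 1 (remaining 6 ft³)
110 ft³ → storage unit 2 (remaining 40 ft³)
102 ft³ → storage unit 3 (remaining 48 ft³)
76 ft³ → storage unit 4 (remaining 74 ft³)
75 ft³ → storage unit 5 (remaining 75 ft³)
73 ft³ → storage unit 4 (remaining 1 ft³)
15 ft³ → storage unit 2 (remaining 25 ft³)
15 ft³ → storage unit 2 (remaining 10 ft³)
14 ft³ → storage unit 3 (remaining 34 ft³)
Final storage units: [144] [110,15,15] [102,14] [76,73] [75].

5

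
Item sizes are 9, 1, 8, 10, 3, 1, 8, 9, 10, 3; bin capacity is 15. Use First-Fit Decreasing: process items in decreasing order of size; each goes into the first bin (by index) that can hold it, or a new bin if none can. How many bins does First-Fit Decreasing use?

Sorted descending: 10, 10, 9, 9, 8, 8, 3, 3, 1, 1.
10 → bin 1 (remaining 5)
10 → bin 2 (remaining 5)
9 → bin 3 (remaining 6)
9 → bin 4 (remaining 6)
8 → bin 5 (remaining 7)
8 → bin 6 (remaining 7)
3 → bin 1 (remaining 2)
3 → bin 2 (remaining 2)
1 → bin 1 (remaining 1)
1 → bin 1 (remaining 0)

6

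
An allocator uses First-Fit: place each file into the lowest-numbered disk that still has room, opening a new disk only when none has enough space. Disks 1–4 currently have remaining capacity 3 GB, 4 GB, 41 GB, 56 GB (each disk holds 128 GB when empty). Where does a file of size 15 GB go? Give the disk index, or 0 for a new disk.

3

Disks with room: disk 3 (41 GB), disk 4 (56 GB).
The first with room is disk 3.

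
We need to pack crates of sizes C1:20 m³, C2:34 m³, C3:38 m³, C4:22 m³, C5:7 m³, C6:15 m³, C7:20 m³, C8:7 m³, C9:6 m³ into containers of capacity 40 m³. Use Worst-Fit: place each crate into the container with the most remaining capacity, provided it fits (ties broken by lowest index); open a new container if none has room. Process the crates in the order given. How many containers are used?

Put C1 (20 m³) in container 1; 20 m³ remain.
Put C2 (34 m³) in container 2; 6 m³ remain.
Put C3 (38 m³) in container 3; 2 m³ remain.
Put C4 (22 m³) in container 4; 18 m³ remain.
Put C5 (7 m³) in container 1; 13 m³ remain.
Put C6 (15 m³) in container 4; 3 m³ remain.
Put C7 (20 m³) in container 5; 20 m³ remain.
Put C8 (7 m³) in container 5; 13 m³ remain.
Put C9 (6 m³) in container 1; 7 m³ remain.

5 containers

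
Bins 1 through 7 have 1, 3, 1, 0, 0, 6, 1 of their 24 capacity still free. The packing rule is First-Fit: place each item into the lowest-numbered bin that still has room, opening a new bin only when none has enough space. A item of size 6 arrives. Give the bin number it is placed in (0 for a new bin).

6

Bins with room: bin 6 (6).
The first with room is bin 6.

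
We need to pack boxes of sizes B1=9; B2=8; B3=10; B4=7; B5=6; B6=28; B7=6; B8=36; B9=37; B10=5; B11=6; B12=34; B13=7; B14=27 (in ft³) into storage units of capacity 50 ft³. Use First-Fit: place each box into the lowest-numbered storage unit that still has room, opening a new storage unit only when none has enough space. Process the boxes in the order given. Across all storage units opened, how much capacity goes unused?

74

Put B1 (9 ft³) in storage unit 1; 41 ft³ remain.
Put B2 (8 ft³) in storage unit 1; 33 ft³ remain.
Put B3 (10 ft³) in storage unit 1; 23 ft³ remain.
Put B4 (7 ft³) in storage unit 1; 16 ft³ remain.
Put B5 (6 ft³) in storage unit 1; 10 ft³ remain.
Put B6 (28 ft³) in storage unit 2; 22 ft³ remain.
Put B7 (6 ft³) in storage unit 1; 4 ft³ remain.
Put B8 (36 ft³) in storage unit 3; 14 ft³ remain.
Put B9 (37 ft³) in storage unit 4; 13 ft³ remain.
Put B10 (5 ft³) in storage unit 2; 17 ft³ remain.
Put B11 (6 ft³) in storage unit 2; 11 ft³ remain.
Put B12 (34 ft³) in storage unit 5; 16 ft³ remain.
Put B13 (7 ft³) in storage unit 2; 4 ft³ remain.
Put B14 (27 ft³) in storage unit 6; 23 ft³ remain.
6 storage units × 50 ft³ = 300 ft³; used 226 ft³; unused 74 ft³.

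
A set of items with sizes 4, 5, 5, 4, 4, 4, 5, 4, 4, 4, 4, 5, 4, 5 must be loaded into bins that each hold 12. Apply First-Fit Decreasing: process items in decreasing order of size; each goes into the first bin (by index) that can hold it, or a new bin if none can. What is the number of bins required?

6 bins

Sorted descending: 5, 5, 5, 5, 5, 4, 4, 4, 4, 4, 4, 4, 4, 4.
Put 5 in bin 1; 7 remain.
Put 5 in bin 1; 2 remain.
Put 5 in bin 2; 7 remain.
Put 5 in bin 2; 2 remain.
Put 5 in bin 3; 7 remain.
Put 4 in bin 3; 3 remain.
Put 4 in bin 4; 8 remain.
Put 4 in bin 4; 4 remain.
Put 4 in bin 4; 0 remain.
Put 4 in bin 5; 8 remain.
Put 4 in bin 5; 4 remain.
Put 4 in bin 5; 0 remain.
Put 4 in bin 6; 8 remain.
Put 4 in bin 6; 4 remain.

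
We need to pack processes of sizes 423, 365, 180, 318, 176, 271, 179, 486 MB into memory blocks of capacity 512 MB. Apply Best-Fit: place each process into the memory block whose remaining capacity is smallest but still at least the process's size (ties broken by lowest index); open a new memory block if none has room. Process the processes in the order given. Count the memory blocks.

423 MB → memory block 1 (remaining 89 MB)
365 MB → memory block 2 (remaining 147 MB)
180 MB → memory block 3 (remaining 332 MB)
318 MB → memory block 3 (remaining 14 MB)
176 MB → memory block 4 (remaining 336 MB)
271 MB → memory block 4 (remaining 65 MB)
179 MB → memory block 5 (remaining 333 MB)
486 MB → memory block 6 (remaining 26 MB)
Final memory blocks: [423] [365] [180,318] [176,271] [179] [486].

6 memory blocks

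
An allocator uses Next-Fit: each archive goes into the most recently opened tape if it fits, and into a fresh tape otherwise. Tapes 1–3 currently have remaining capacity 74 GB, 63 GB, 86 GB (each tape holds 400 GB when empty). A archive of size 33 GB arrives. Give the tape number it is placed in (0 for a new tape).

Next-Fit only looks at tape 3, which has 86 GB free.
33 GB fits there.

3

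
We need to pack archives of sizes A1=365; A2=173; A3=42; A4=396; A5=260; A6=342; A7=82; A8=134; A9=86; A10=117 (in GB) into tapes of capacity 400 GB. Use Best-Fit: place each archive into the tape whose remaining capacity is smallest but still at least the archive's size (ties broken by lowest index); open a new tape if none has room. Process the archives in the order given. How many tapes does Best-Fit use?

Put A1 (365 GB) in tape 1; 35 GB remain.
Put A2 (173 GB) in tape 2; 227 GB remain.
Put A3 (42 GB) in tape 2; 185 GB remain.
Put A4 (396 GB) in tape 3; 4 GB remain.
Put A5 (260 GB) in tape 4; 140 GB remain.
Put A6 (342 GB) in tape 5; 58 GB remain.
Put A7 (82 GB) in tape 4; 58 GB remain.
Put A8 (134 GB) in tape 2; 51 GB remain.
Put A9 (86 GB) in tape 6; 314 GB remain.
Put A10 (117 GB) in tape 6; 197 GB remain.
Final tapes: [365] [173,42,134] [396] [260,82] [342] [86,117].

6 tapes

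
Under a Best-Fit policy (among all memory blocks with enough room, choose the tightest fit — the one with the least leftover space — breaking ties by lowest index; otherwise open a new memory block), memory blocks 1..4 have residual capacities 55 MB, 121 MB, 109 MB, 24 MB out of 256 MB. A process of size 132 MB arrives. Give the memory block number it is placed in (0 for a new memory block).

0

No memory block has ≥ 132 MB free, so a new memory block is opened.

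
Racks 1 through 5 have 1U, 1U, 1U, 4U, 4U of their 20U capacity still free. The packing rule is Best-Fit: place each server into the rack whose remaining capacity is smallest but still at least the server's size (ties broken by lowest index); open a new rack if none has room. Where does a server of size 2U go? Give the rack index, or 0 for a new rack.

Racks with room: rack 4 (4U), rack 5 (4U).
Tightest fit is rack 4 with 4U free.

4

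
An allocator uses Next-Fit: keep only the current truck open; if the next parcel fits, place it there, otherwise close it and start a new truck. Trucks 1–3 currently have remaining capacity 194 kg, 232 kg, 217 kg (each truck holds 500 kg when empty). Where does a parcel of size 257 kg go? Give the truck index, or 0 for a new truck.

0

Next-Fit only looks at truck 3, which has 217 kg free.
257 kg does not fit, so a new truck is opened.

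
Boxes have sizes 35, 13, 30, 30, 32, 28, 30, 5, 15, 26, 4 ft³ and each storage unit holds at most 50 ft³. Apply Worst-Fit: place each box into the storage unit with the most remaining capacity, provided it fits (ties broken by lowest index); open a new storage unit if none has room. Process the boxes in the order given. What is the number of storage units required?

storage unit 1: place 35 ft³, 15 ft³ left
storage unit 1: place 13 ft³, 2 ft³ left
storage unit 2: place 30 ft³, 20 ft³ left
storage unit 3: place 30 ft³, 20 ft³ left
storage unit 4: place 32 ft³, 18 ft³ left
storage unit 5: place 28 ft³, 22 ft³ left
storage unit 6: place 30 ft³, 20 ft³ left
storage unit 5: place 5 ft³, 17 ft³ left
storage unit 2: place 15 ft³, 5 ft³ left
storage unit 7: place 26 ft³, 24 ft³ left
storage unit 7: place 4 ft³, 20 ft³ left

7 storage units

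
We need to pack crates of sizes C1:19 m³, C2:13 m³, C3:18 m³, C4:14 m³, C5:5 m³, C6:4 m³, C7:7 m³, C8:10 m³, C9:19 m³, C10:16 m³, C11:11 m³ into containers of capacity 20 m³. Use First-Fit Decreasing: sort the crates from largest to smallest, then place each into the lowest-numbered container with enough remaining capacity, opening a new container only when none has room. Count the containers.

8 containers

Sorted descending: 19, 19, 18, 16, 14, 13, 11, 10, 7, 5, 4.
container 1: place 19 m³, 1 m³ left
container 2: place 19 m³, 1 m³ left
container 3: place 18 m³, 2 m³ left
container 4: place 16 m³, 4 m³ left
container 5: place 14 m³, 6 m³ left
container 6: place 13 m³, 7 m³ left
container 7: place 11 m³, 9 m³ left
container 8: place 10 m³, 10 m³ left
container 6: place 7 m³, 0 m³ left
container 5: place 5 m³, 1 m³ left
container 4: place 4 m³, 0 m³ left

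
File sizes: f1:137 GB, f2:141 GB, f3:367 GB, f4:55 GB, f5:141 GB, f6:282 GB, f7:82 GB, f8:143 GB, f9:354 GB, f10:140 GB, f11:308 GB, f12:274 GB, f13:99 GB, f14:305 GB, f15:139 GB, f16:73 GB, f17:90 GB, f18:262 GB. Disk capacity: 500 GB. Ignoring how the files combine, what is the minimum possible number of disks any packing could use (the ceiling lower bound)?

Total size = 137 + 141 + 367 + 55 + 141 + 282 + 82 + 143 + 354 + 140 + 308 + 274 + 99 + 305 + 139 + 73 + 90 + 262 = 3392 GB.
⌈3392 / 500⌉ = 7.

7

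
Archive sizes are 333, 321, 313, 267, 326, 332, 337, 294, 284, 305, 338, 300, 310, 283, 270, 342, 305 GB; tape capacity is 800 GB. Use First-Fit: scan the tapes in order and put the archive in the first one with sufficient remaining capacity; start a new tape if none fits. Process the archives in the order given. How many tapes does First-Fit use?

Put 333 GB in tape 1; 467 GB remain.
Put 321 GB in tape 1; 146 GB remain.
Put 313 GB in tape 2; 487 GB remain.
Put 267 GB in tape 2; 220 GB remain.
Put 326 GB in tape 3; 474 GB remain.
Put 332 GB in tape 3; 142 GB remain.
Put 337 GB in tape 4; 463 GB remain.
Put 294 GB in tape 4; 169 GB remain.
Put 284 GB in tape 5; 516 GB remain.
Put 305 GB in tape 5; 211 GB remain.
Put 338 GB in tape 6; 462 GB remain.
Put 300 GB in tape 6; 162 GB remain.
Put 310 GB in tape 7; 490 GB remain.
Put 283 GB in tape 7; 207 GB remain.
Put 270 GB in tape 8; 530 GB remain.
Put 342 GB in tape 8; 188 GB remain.
Put 305 GB in tape 9; 495 GB remain.

9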